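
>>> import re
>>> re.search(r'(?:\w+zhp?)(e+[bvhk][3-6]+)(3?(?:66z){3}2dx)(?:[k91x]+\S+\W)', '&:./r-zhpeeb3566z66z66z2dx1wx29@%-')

None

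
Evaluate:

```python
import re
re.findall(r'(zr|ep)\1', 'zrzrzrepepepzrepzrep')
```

After group 1 captures some text, `\1` only succeeds where that same text appears again.
Walking the string: at [0:4] match 'zrzr', group 1 = 'zr'; at [6:10] match 'epep', group 1 = 'ep'.
Because there's exactly one group, `findall` drops the full match and keeps group 1 from each hit.

['zr', 'ep']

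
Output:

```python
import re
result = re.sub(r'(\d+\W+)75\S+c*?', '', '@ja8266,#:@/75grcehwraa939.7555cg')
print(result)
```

This matches one or more of a digit, then one or more of a non-word character (captured); then the literal '75', then one or more of a non-whitespace character, then zero or more of a literal 'c' (lazy).
Matches: at [3:33] → '8266,#:@/75grcehwraa939.7555cg'.
`sub` substitutes '' at each match site.

@ja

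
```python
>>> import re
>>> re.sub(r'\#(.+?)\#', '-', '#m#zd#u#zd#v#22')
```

'-zd-zd-22'

A non-greedy quantifier consumes as few characters as it can — just enough that the remainder of the pattern still matches from where it stops; whatever follows it matches normally.
Matches: at [0:3] → '#m#'; at [5:8] → '#u#'; at [10:13] → '#v#'.
Each match is replaced by '-'.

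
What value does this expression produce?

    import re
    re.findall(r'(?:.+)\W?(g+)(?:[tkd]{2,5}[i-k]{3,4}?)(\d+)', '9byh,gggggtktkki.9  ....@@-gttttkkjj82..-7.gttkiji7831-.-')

This matches one or more of any character (non-capturing group); then optionally a non-word character; then one or more of a literal 'g' (captured); then 2 to 5 of one of [tkd], then 3 to 4 of a character in [i-k] (lazy) (non-capturing group); then one or more of a digit (captured).
Walking the string: at [0:54] match '9byh,gggggtktkki.9  ....@@-gttttkkjj82..-7.gttkiji7831', groups = ('g', '7831').
`findall` packs the 2 group values into a tuple for every match.

[('g', '7831')]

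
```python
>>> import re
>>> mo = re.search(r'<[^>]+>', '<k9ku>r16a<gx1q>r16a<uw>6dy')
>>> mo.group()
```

The match spans [0:6] → '<k9ku>'.

'<k9ku>'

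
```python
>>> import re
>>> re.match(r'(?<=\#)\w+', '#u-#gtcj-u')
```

None

Because the assertion is zero-width, the text it checks is not consumed and won't appear in the result.
`re.match` only tries the pattern at the start of the string.
Here the pattern fails at index 0, so the call returns None.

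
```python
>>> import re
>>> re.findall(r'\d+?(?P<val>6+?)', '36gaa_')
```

['6']

`findall` collects group 1 from the one match (1 total).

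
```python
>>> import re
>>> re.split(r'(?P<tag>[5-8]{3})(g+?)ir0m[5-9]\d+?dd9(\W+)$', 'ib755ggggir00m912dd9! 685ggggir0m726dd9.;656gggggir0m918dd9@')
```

['ib755ggggir00m912dd9! 685ggggir0m726dd9.;', '656', 'ggggg', '@', '']

Pattern: exactly 3 of a character in [5-8] (captured as 'tag'); then one or more of a literal 'g' (lazy) (captured); then the literal 'ir', then the literal '0m'; then a character in [5-9], then one or more of a digit (lazy), then the literal 'dd9'; then one or more of a non-word character (captured); then anchored at the end.
Matches to split on: at [41:60] → '656gggggir0m918dd9@'.
With a capturing group present, the delimiter's captured portion is kept in the result list.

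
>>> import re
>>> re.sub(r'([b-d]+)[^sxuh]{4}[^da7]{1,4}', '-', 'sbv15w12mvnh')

's-nh'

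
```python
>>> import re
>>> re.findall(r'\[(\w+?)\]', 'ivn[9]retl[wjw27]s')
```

['9', 'wjw27']

Matches: at [3:6] match '[9]', group 1 = '9'; at [10:17] match '[wjw27]', group 1 = 'wjw27'.
Because there's exactly one group, `findall` drops the full match and keeps group 1 from each hit.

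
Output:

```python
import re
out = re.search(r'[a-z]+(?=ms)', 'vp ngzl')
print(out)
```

None

The positive lookaround only admits positions where the adjacent text matches; those characters stay outside the span.
Here nothing in the string fits, so the call returns None.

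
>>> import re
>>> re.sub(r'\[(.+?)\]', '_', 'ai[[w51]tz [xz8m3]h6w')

Matches: at [2:8] → '[[w51]'; at [11:18] → '[xz8m3]'.
`sub` substitutes '_' at each match site.

'ai_tz _h6w'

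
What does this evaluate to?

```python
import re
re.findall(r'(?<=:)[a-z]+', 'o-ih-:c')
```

The `(?=…)`/`(?<=…)` assertion just peeks at neighbouring text; it doesn't advance the match position.
With no groups in the pattern, `findall` gives back each whole match — 1 here.

['c']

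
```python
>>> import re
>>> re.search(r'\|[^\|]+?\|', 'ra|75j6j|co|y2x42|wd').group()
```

'|75j6j|'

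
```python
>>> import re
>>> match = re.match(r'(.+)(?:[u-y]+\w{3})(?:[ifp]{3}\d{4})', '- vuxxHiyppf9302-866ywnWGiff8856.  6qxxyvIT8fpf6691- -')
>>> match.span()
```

Pattern: one or more of any character (captured); then one or more of a character in [u-y], then exactly 3 of a word character (non-capturing group); then exactly 3 of one of [ifp], then exactly 4 of a digit (non-capturing group).
With `match`, the pattern is implicitly anchored at the beginning.
The match spans [0:51] → '- vuxxHiyppf9302-866ywnWGiff8856.  6qxxyvIT8fpf6691'.
Captured: group 1 = '- vuxxHiyppf9302-866ywnWGiff8856.  6qxxy'.

(0, 51)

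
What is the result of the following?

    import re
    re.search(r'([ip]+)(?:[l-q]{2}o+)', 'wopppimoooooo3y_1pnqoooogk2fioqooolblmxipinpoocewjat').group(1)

'pppi'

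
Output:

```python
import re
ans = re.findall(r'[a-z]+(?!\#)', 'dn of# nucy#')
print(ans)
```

`(?!…)`/`(?<!…)` only lets a position through if the neighbouring text does NOT match; no characters are consumed.
Since nothing is captured, `findall` lists the 3 matched substrings directly.

['dn', 'o', 'nuc']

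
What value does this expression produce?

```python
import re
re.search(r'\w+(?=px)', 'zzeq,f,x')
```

None

Because the assertion is zero-width, the text it checks is not consumed and won't appear in the result.
`search` walks the string left to right and returns the first match it finds.
Here nothing in the string fits, so the call returns None.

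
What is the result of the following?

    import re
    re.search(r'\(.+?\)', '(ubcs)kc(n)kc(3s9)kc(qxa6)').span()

(0, 6)

`search` walks the string left to right and returns the first match it finds.
The match spans [0:6] → '(ubcs)'.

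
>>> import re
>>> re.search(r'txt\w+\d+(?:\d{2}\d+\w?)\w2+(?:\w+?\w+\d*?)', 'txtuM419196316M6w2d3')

None

This matches the literal 'txt', then one or more of a word character; then one or more of a digit; then exactly 2 of a digit, then one or more of a digit, then optionally a word character (non-capturing group); then a word character, then one or more of a literal '2'; then one or more of a word character (lazy), then one or more of a word character, then zero or more of a digit (lazy) (non-capturing group).
`search` walks the string left to right and returns the first match it finds.
Here no position works, so the call returns None.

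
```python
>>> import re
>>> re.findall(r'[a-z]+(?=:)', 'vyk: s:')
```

['vyk', 's']

The lookaround is zero-width — it requires the adjacent text to match without consuming it, so the asserted text isn't part of the match.
`findall` yields the raw match text (2 of them) because the pattern has no groups.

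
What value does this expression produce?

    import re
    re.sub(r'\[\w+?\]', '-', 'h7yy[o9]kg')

'h7yy-kg'

Matches: at [4:8] → '[o9]'.
Each match is replaced by '-'.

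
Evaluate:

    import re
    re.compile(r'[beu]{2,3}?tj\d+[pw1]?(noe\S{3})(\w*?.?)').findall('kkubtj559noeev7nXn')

[('noeev7', 'n')]

This matches 2 to 3 of one of [beu] (lazy), then the literal 'tj', then one or more of a digit; then optionally one of [pw1]; then the literal 'noe', then exactly 3 of a non-whitespace character (captured); then zero or more of a word character (lazy), then optionally any character (captured).
A `+?`/`*?`/`{m,n}?` starts at its minimum and grows only as far as needed for what follows to match.
Matches: at [2:16] match 'ubtj559noeev7n', groups = ('noeev7', 'n').
With 2 capturing groups, `findall` returns a 2-tuple per match.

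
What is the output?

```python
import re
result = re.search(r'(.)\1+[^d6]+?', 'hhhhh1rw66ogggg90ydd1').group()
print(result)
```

`\1` is not a pattern — it's the concrete string captured by group 1, re-applied verbatim.
The match spans [0:6] → 'hhhhh1'.

hhhhh1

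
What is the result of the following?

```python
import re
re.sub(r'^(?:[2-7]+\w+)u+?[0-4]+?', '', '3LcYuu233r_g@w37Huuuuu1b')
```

This matches anchored at the start of the string; then one or more of a character in [2-7], then one or more of a word character (non-capturing group); then one or more of the literal 'u' (lazy), then one or more of a character in [0-4] (lazy).
A non-greedy quantifier consumes as few characters as it can — just enough that the remainder of the pattern still matches from where it stops; whatever follows it matches normally.
Matches: at [0:7] → '3LcYuu2'.
`sub` substitutes '' at each match site.

'33r_g@w37Huuuuu1b'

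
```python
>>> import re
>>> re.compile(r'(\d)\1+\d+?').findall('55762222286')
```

`\1` has to match the exact text group 1 already captured.
Scanning left to right: at [0:3] match '557', group 1 = '5'; at [4:10] match '222228', group 1 = '2'.
One capturing group, so `findall` returns just the captured substring from each match — 2 in all.

['5', '2']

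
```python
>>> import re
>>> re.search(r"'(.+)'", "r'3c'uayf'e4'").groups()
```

Unlike `match`, `search` isn't anchored — it looks for the pattern anywhere in the string.
The match spans [1:13] → "'3c'uayf'e4'".
Captured: group 1 = "3c'uayf'e4".

("3c'uayf'e4",)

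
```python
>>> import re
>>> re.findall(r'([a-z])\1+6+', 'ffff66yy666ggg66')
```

['f', 'y', 'g']

After group 1 captures some text, `\1` only succeeds where that same text appears again.
Scanning left to right: at [0:6] match 'ffff66', group 1 = 'f'; at [6:11] match 'yy666', group 1 = 'y'; at [11:16] match 'ggg66', group 1 = 'g'.
One capturing group, so `findall` returns just the captured substring from each match — 3 in all.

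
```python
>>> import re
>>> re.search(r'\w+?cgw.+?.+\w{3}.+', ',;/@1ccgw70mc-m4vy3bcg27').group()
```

'1ccgw70mc-m4vy3bcg27'

Pattern: one or more of a word character (lazy), then the literal 'cgw', then one or more of any character (lazy); then one or more of any character, then exactly 3 of a word character; then one or more of any character.
Unlike `match`, `search` isn't anchored — it looks for the pattern anywhere in the string.
The match spans [4:24] → '1ccgw70mc-m4vy3bcg27'.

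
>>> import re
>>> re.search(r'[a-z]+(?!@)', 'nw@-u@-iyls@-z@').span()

(0, 1)

The negative lookaround is zero-width — it rules out positions where the adjacent text would match, without consuming anything.
The match spans [0:1] → 'n'.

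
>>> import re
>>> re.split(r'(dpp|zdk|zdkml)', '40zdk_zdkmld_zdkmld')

['40', 'zdk', '_', 'zdk', 'mld_', 'zdk', 'mld']

Branches in `(...|...)` are attempted left-to-right; the first branch that allows the whole pattern to succeed is taken.
Because the pattern has a capturing group, `split` also inserts each captured text between the pieces.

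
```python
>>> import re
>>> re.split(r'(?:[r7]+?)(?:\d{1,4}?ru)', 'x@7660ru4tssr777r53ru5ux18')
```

['x@', '4tss', '5ux18']

The pattern matches one or more of one of [r7] (lazy) (non-capturing group); then 1 to 4 of a digit (lazy), then the literal 'ru' (non-capturing group).
`split` removes every match and returns the 3 fragments in between.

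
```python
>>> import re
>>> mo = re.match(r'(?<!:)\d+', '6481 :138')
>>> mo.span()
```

`re.match` only tries the pattern at the start of the string.
The match spans [0:4] → '6481'.

(0, 4)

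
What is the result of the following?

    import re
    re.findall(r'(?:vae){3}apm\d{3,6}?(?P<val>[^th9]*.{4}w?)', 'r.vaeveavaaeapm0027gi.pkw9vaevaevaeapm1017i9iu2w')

['7i9iu2w']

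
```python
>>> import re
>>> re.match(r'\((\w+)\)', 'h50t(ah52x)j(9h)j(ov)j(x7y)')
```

`re.match` won't scan ahead — the pattern has to work from the very first character.
Here position 0 doesn't satisfy it, so the call returns None.

None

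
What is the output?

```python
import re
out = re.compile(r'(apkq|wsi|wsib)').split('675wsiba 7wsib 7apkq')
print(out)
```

['675', 'wsi', 'ba 7', 'wsi', 'b 7', 'apkq', '']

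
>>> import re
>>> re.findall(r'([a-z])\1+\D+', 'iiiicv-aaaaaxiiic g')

['i']

`\1` has to match the exact text group 1 already captured.
One capturing group, so `findall` returns just the captured substring from the one match — 1 in all.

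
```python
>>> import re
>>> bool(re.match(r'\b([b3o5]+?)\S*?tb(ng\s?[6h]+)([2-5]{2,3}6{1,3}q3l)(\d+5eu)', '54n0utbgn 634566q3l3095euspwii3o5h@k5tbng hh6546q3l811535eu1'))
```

False

`re.match` only tries the pattern at the start of the string.
Here the pattern fails at index 0, so the call returns None, and `bool(None)` is False.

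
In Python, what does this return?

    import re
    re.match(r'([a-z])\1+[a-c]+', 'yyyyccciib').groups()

The match spans [0:7] → 'yyyyccc'.
Captured: group 1 = 'y'.

('y',)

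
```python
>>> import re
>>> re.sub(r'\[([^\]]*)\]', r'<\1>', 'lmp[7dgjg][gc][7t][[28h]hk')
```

'lmp<7dgjg><gc><7t><[28h>hk'

Matches: at [3:10] → '[7dgjg]'; at [10:14] → '[gc]'; at [14:18] → '[7t]'; at [18:24] → '[[28h]'.
Each match is replaced using the text its own group 1 captured.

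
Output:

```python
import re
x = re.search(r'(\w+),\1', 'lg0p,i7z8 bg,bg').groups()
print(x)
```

The match spans [10:15] → 'bg,bg'.
Captured: group 1 = 'bg'.

('bg',)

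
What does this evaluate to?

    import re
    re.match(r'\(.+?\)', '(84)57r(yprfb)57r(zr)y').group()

`re.match` only tries the pattern at the start of the string.
The match spans [0:4] → '(84)'.

'(84)'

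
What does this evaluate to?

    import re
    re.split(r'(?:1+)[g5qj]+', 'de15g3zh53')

['de', '3zh53']

Splitting on the pattern gives 2 pieces.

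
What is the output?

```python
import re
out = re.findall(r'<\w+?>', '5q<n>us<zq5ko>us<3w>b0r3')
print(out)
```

['<n>', '<zq5ko>', '<3w>']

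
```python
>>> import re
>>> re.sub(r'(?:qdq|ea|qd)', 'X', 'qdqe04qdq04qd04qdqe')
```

'Xe04X04X04Xe'

The regex engine tests alternatives in the order written; an earlier branch that matches wins even if a later one would match more.
Matches: at [0:3] → 'qdq'; at [6:9] → 'qdq'; at [11:13] → 'qd'; at [15:18] → 'qdq'.
`sub` substitutes 'X' at each match site.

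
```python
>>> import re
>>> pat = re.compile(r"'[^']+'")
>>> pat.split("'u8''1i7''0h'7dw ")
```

['', '', '', '7dw ']

The string is cut at each match, leaving 4 pieces.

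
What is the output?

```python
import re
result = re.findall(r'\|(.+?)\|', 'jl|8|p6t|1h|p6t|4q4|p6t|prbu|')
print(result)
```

Walking the string: at [2:5] match '|8|', group 1 = '8'; at [8:12] match '|1h|', group 1 = '1h'; at [15:20] match '|4q4|', group 1 = '4q4'; at [23:29] match '|prbu|', group 1 = 'prbu'.
One capturing group, so `findall` returns just the captured substring from each match — 4 in all.

['8', '1h', '4q4', 'prbu']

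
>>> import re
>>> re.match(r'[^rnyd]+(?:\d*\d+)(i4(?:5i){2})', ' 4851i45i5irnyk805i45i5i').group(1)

The pattern matches one or more of any character except [rnyd]; then zero or more of a digit, then one or more of a digit (non-capturing group); then the literal 'i4', then the literal '5i' repeated 2 times (captured).
With `match`, the pattern is implicitly anchored at the beginning.
The match spans [0:11] → ' 4851i45i5i'.
Captured: group 1 = 'i45i5i'.

'i45i5i'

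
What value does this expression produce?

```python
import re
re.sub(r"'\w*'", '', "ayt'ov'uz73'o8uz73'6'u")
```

"aytuz736'u"

`sub` substitutes '' at each match site.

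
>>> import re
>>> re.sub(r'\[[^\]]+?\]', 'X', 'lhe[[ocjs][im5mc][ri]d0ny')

'lheXXXd0ny'

Every occurrence is swapped for 'X'.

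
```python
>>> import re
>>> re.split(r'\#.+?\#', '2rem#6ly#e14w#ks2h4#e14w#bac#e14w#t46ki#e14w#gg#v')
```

['2rem', 'e14w', 'e14w', 'e14w', 'e14w', 'v']

With the lazy modifier that quantifier settles for the fewest repetitions that let the rest of the pattern succeed (the atoms after it are unaffected and can still be greedy).
Matches to split on: at [4:9] → '#6ly#'; at [13:20] → '#ks2h4#'; at [24:29] → '#bac#'; at [33:40] → '#t46ki#'; at [44:48] → '#gg#'.
`split` removes every match and returns the 6 fragments in between.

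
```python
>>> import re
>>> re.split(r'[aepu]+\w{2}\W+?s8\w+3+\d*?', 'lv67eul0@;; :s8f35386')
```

['lv67', '86']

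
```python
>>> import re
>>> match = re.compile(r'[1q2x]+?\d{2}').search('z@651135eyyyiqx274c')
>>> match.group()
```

With the lazy modifier that quantifier settles for the fewest repetitions that let the rest of the pattern succeed (the atoms after it are unaffected and can still be greedy).
The match spans [4:7] → '113'.

'113'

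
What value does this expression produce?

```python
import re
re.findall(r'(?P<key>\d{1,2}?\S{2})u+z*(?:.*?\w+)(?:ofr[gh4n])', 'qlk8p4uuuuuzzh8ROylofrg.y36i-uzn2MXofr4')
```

This matches 1 to 2 of a digit (lazy), then exactly 2 of a non-whitespace character (captured as 'key'); then one or more of the literal 'u', then zero or more of the literal 'z'; then zero or more of any character (lazy), then one or more of a word character (non-capturing group); then the literal 'ofr', then one of [gh4n] (non-capturing group).
Because the quantifier is non-greedy, it stops expanding at the earliest point where the rest of the pattern can succeed.
Matches: at [3:23] match '8p4uuuuuzzh8ROylofrg', group 1 = '8p4'; at [25:39] match '36i-uzn2MXofr4', group 1 = '36i-'.
`findall` collects group 1 from each match (2 total).

['8p4', '36i-']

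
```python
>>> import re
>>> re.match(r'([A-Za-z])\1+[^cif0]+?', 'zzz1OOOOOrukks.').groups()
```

`\1` is not a pattern — it's the concrete string captured by group 1, re-applied verbatim.
`re.match` won't scan ahead — the pattern has to work from the very first character.
The match spans [0:4] → 'zzz1'.
Captured: group 1 = 'z'.

('z',)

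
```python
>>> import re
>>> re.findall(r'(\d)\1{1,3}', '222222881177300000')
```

['2', '2', '8', '1', '7', '0']

`\1` is not a pattern — it's the concrete string captured by group 1, re-applied verbatim.
Matches: at [0:4] match '2222', group 1 = '2'; at [4:6] match '22', group 1 = '2'; at [6:8] match '88', group 1 = '8'; at [8:10] match '11', group 1 = '1'; at [10:12] match '77', group 1 = '7'; ….
Because there's exactly one group, `findall` drops the full match and keeps group 1 from each hit.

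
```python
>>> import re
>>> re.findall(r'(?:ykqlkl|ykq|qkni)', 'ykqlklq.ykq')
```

['ykqlkl', 'ykq']

`|` is ordered: at each position the engine commits to the first alternative that works.
Matches: at [0:6] → 'ykqlkl'; at [8:11] → 'ykq'.
With no groups in the pattern, `findall` gives back each whole match — 2 here.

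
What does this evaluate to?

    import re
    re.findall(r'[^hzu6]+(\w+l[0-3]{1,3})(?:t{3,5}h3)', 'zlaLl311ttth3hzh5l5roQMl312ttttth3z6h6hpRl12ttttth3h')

['h3hzh5l5roQMl312ttttth3z6h6hpRl12']

Pattern: one or more of any character except [hzu6]; then one or more of a word character, then the literal 'l', then 1 to 3 of a character in [0-3] (captured); then 3 to 5 of the literal 't', then the literal 'h3' (non-capturing group).
With a single group, `findall` returns only what that group captured — 1 item.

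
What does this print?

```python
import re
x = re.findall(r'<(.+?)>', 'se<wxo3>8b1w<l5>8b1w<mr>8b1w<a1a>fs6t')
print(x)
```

['wxo3', 'l5', 'mr', 'a1a']

`findall` collects group 1 from each match (4 total).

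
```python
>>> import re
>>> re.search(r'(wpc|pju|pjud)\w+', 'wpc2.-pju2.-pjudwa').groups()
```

('wpc',)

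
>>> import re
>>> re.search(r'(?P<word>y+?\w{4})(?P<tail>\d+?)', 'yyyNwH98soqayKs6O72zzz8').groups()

The pattern matches one or more of a literal 'y' (lazy), then exactly 4 of a word character (captured as 'word'); then one or more of a digit (lazy) (captured as 'tail').
A non-greedy quantifier consumes as few characters as it can — just enough that the remainder of the pattern still matches from where it stops; whatever follows it matches normally.
`re.search` scans for the first position where the pattern succeeds.
The match spans [0:7] → 'yyyNwH9'.
Captured: group 1 = 'yyyNwH', group 2 = '9'.

('yyyNwH', '9')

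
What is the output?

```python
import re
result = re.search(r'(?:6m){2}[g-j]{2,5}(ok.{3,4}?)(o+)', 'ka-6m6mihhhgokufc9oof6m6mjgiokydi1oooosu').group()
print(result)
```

6m6mihhhgokufc9oo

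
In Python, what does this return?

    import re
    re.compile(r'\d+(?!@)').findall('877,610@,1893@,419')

['877', '61', '189', '419']

A negative assertion filters positions out without eating any characters.
Matches: at [0:3] → '877'; at [4:6] → '61'; at [9:12] → '189'; at [15:18] → '419'.
No capturing groups, so `findall` returns the 4 full match strings.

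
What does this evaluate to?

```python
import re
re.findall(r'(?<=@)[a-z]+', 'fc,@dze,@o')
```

['dze', 'o']

The positive lookaround only admits positions where the adjacent text matches; those characters stay outside the span.
`findall` yields the raw match text (2 of them) because the pattern has no groups.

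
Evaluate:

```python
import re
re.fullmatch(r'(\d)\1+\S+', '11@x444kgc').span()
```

(0, 10)

After group 1 captures some text, `\1` only succeeds where that same text appears again.
For `fullmatch`, every character of the input must be accounted for by the pattern.
The match spans [0:10] → '11@x444kgc'.
Captured: group 1 = '1'.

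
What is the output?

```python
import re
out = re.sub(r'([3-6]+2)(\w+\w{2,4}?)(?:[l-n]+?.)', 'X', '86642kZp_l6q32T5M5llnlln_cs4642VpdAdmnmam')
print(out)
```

8Xm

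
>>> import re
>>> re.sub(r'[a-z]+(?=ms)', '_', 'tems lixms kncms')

'_ms _ms _ms'

The positive lookaround only admits positions where the adjacent text matches; those characters stay outside the span.
Matches: at [0:2] → 'te'; at [5:8] → 'lix'; at [11:14] → 'knc'.
Every occurrence is swapped for '_'.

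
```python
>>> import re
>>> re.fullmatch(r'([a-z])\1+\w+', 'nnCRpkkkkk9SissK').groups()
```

('n',)

A backreference is literal: `\1` must see the identical characters the first group matched.
`re.fullmatch` is like wrapping the pattern in `^…$` (in single-line mode).
The match spans [0:16] → 'nnCRpkkkkk9SissK'.
Captured: group 1 = 'n'.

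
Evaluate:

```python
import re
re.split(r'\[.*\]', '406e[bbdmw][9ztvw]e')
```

['406e', 'e']

Each match becomes a cut point; 2 segments remain.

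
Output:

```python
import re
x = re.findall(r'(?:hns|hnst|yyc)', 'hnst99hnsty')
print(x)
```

The regex engine tests alternatives in the order written; an earlier branch that matches wins even if a later one would match more.
`findall` yields the raw match text (2 of them) because the pattern has no groups.

['hns', 'hns']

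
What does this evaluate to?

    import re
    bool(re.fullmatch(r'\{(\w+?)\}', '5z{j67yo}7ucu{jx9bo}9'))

False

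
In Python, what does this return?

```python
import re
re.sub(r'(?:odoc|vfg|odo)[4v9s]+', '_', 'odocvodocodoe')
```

'_odocodoe'

Matches: at [0:5] → 'odocv'.
Every occurrence is swapped for '_'.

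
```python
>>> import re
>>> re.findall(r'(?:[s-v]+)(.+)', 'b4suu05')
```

['05']

Pattern: one or more of a character in [s-v] (non-capturing group); then one or more of any character (captured).
Scanning left to right: at [2:7] match 'suu05', group 1 = '05'.
Because there's exactly one group, `findall` drops the full match and keeps group 1 from the one hit.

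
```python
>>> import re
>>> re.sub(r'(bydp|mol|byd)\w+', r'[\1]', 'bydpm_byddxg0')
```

'[bydp]'

Branches in `(...|...)` are attempted left-to-right; the first branch that allows the whole pattern to succeed is taken.
`\1` in the replacement pulls in group 1's text for each match.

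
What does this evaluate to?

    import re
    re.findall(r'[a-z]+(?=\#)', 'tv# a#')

Lookahead/lookbehind check context without consuming it, so the matched span excludes the asserted characters.
Since nothing is captured, `findall` lists the 2 matched substrings directly.

['tv', 'a']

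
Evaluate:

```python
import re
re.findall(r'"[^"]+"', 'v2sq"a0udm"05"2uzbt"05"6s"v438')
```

['"a0udm"', '"2uzbt"', '"6s"']

Walking the string: at [4:11] → '"a0udm"'; at [13:20] → '"2uzbt"'; at [22:26] → '"6s"'.
`findall` yields the raw match text (3 of them) because the pattern has no groups.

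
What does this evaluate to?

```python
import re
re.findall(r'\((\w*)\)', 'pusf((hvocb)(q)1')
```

Matches: at [5:12] match '(hvocb)', group 1 = 'hvocb'; at [12:15] match '(q)', group 1 = 'q'.
Because there's exactly one group, `findall` drops the full match and keeps group 1 from each hit.

['hvocb', 'q']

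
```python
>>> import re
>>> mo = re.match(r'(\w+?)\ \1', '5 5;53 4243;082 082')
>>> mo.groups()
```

The match spans [0:3] → '5 5'.
Captured: group 1 = '5'.

('5',)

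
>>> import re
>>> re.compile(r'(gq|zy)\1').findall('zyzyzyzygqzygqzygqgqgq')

`\1` has to match the exact text group 1 already captured.
One capturing group, so `findall` returns just the captured substring from each match — 3 in all.

['zy', 'zy', 'gq']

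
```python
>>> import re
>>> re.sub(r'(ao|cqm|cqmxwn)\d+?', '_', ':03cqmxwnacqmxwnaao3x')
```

Each match is replaced by '_'.

':03cqmxwnacqmxwna_x'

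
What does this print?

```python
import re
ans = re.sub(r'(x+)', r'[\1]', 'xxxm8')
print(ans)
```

[xxx]m8

Pattern: one or more of a literal 'x' (captured).
Matches: at [0:3] → 'xxx'.
Each match is replaced using the text its own group 1 captured.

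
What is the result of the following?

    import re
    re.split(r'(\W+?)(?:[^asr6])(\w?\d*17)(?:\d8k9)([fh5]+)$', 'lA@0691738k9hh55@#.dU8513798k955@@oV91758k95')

Pattern: one or more of a non-word character (lazy) (captured); then any character except [asr6] (non-capturing group); then optionally a word character, then zero or more of a digit, then the literal '17' (captured); then a digit, then the literal '8k9' (non-capturing group); then one or more of one of [fh5] (captured); then anchored at the end.
Matches to split on: at [32:44] → '@@oV91758k95'.
Because the pattern has a capturing group, `split` also inserts each captured text between the pieces.

['lA@0691738k9hh55@#.dU8513798k955', '@@', 'V917', '5', '']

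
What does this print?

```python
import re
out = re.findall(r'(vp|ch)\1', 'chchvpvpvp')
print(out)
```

['ch', 'vp']

The backreference `\1` re-matches whatever the first group consumed, character for character.
Walking the string: at [0:4] match 'chch', group 1 = 'ch'; at [4:8] match 'vpvp', group 1 = 'vp'.
`findall` collects group 1 from each match (2 total).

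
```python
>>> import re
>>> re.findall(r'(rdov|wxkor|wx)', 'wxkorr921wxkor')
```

['wxkor', 'wxkor']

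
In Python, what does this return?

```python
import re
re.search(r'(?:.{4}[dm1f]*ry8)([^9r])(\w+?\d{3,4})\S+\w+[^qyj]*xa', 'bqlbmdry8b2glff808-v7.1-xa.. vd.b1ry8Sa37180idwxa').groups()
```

('b', '2glff808')

The match spans [0:26] → 'bqlbmdry8b2glff808-v7.1-xa'.
Captured: group 1 = 'b', group 2 = '2glff808'.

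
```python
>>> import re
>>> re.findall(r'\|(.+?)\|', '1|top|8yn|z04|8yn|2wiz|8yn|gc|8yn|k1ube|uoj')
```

A non-greedy quantifier consumes as few characters as it can — just enough that the remainder of the pattern still matches from where it stops; whatever follows it matches normally.
Because there's exactly one group, `findall` drops the full match and keeps group 1 from each hit.

['top', 'z04', '2wiz', 'gc', 'k1ube']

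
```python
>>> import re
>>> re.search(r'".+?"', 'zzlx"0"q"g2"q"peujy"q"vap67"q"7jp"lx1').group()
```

'"0"'

The `?` after the quantifier makes it lazy — it takes as little as possible before letting the rest of the pattern try.
`search` walks the string left to right and returns the first match it finds.
The match spans [4:7] → '"0"'.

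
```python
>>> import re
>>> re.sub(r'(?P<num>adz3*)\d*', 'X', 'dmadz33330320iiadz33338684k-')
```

This matches the literal 'adz', then zero or more of a literal '3' (captured as 'num'); then zero or more of a digit.
Matches: at [2:13] → 'adz33330320'; at [15:26] → 'adz33338684'.
Each match is replaced by 'X'.

'dmXiiXk-'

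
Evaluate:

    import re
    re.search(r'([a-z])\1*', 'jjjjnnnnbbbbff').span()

The backreference `\1` re-matches whatever the first group consumed, character for character.
Unlike `match`, `search` isn't anchored — it looks for the pattern anywhere in the string.
The match spans [0:4] → 'jjjj'.
Captured: group 1 = 'j'.

(0, 4)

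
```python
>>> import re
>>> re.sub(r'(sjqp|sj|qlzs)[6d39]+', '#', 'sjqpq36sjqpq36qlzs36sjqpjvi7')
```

Matches: at [14:20] → 'qlzs36'.
Every occurrence is swapped for '#'.

'sjqpq36sjqpq36#sjqpjvi7'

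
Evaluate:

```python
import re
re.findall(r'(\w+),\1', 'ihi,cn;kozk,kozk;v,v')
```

['kozk', 'v']

`\1` is not a pattern — it's the concrete string captured by group 1, re-applied verbatim.
`findall` collects group 1 from each match (2 total).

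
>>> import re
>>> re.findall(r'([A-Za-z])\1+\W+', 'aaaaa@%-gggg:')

['a', 'g']

The backreference `\1` re-matches whatever the first group consumed, character for character.
Walking the string: at [0:8] match 'aaaaa@%-', group 1 = 'a'; at [8:13] match 'gggg:', group 1 = 'g'.
`findall` collects group 1 from each match (2 total).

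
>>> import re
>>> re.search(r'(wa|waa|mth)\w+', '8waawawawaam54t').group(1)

The match spans [1:15] → 'waawawawaam54t'.
Captured: group 1 = 'wa'.

'wa'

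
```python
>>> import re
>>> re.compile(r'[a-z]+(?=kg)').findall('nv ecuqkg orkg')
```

['ecuq', 'or']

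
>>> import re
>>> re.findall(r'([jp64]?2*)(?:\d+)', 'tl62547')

['62']

This matches optionally one of [jp64], then zero or more of a literal '2' (captured); then one or more of a digit (non-capturing group).
Matches: at [2:7] match '62547', group 1 = '62'.
With a single group, `findall` returns only what that group captured — 1 item.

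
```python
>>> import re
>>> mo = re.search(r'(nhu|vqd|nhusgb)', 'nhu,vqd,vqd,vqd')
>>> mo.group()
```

The match spans [0:3] → 'nhu'.

'nhu'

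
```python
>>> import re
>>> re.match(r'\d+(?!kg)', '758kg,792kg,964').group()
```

`match` is anchored at position 0; if the pattern doesn't fit there, it returns None.
The match spans [0:2] → '75'.

'75'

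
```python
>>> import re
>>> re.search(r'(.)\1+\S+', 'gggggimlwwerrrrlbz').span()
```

`\1` has to match the exact text group 1 already captured.
`re.search` scans for the first position where the pattern succeeds.
The match spans [0:18] → 'gggggimlwwerrrrlbz'.
Captured: group 1 = 'g'.

(0, 18)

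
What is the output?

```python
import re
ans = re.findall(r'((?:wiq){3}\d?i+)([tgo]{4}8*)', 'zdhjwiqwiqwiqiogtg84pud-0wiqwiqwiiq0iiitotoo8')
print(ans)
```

[('wiqwiqwiqi', 'ogtg8')]

The pattern matches the literal 'wiq' repeated 3 times, then optionally a digit, then one or more of the literal 'i' (captured); then exactly 4 of one of [tgo], then zero or more of the literal '8' (captured).
Scanning left to right: at [4:19] match 'wiqwiqwiqiogtg8', groups = ('wiqwiqwiqi', 'ogtg8').
Multiple groups make `findall` return tuples — one 2-tuple for the one match.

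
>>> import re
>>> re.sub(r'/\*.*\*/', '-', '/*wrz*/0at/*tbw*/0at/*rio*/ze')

Matches: at [0:27] → '/*wrz*/0at/*tbw*/0at/*rio*/'.
Every occurrence is swapped for '-'.

'-ze'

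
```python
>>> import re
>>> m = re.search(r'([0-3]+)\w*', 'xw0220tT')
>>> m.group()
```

The pattern matches one or more of a character in [0-3] (captured); then zero or more of a word character.
`search` walks the string left to right and returns the first match it finds.
The match spans [2:8] → '0220tT'.
Captured: group 1 = '0220'.

'0220tT'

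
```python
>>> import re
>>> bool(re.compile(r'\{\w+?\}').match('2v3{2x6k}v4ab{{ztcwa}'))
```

False

`re.match` won't scan ahead — the pattern has to work from the very first character.
Here the string doesn't start with a match, so the call returns None, and `bool(None)` is False.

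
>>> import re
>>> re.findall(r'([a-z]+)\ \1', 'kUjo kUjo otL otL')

['o']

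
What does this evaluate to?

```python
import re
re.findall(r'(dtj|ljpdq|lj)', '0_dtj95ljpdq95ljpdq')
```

The regex engine tests alternatives in the order written; an earlier branch that matches wins even if a later one would match more.
One capturing group, so `findall` returns just the captured substring from each match — 3 in all.

['dtj', 'ljpdq', 'ljpdq']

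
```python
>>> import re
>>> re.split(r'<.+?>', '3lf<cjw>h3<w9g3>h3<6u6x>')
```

['3lf', 'h3', 'h3', '']

The string is cut at each match, leaving 4 pieces.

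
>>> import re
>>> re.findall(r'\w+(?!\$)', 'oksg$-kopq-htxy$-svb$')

['oks', 'kopq', 'htx', 'sv']

A negative assertion filters positions out without eating any characters.
Scanning left to right: at [0:3] → 'oks'; at [6:10] → 'kopq'; at [11:14] → 'htx'; at [17:19] → 'sv'.
With no groups in the pattern, `findall` gives back each whole match — 4 here.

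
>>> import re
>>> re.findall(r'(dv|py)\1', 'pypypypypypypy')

A backreference is literal: `\1` must see the identical characters the first group matched.
Matches: at [0:4] match 'pypy', group 1 = 'py'; at [4:8] match 'pypy', group 1 = 'py'; at [8:12] match 'pypy', group 1 = 'py'.
With a single group, `findall` returns only what that group captured — 3 items.

['py', 'py', 'py']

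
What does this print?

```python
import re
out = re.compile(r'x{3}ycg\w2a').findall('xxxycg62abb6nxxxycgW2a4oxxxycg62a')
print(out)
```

['xxxycg62a', 'xxxycgW2a', 'xxxycg62a']

The pattern matches exactly 3 of the literal 'x', then the literal 'y'; then the literal 'cg', then a word character, then the literal '2a'.
Scanning left to right: at [0:9] → 'xxxycg62a'; at [13:22] → 'xxxycgW2a'; at [24:33] → 'xxxycg62a'.
With no groups in the pattern, `findall` gives back each whole match — 3 here.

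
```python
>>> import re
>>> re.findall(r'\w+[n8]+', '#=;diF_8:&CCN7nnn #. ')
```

['diF_8', 'CCN7nnn']

No capturing groups, so `findall` returns the 2 full match strings.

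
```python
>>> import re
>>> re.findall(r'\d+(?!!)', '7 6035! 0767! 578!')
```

['7', '603', '076', '57']

Because the assertion is negative and zero-width, positions next to the forbidden text are skipped.
Scanning left to right: at [0:1] → '7'; at [2:5] → '603'; at [8:11] → '076'; at [14:16] → '57'.
No capturing groups, so `findall` returns the 4 full match strings.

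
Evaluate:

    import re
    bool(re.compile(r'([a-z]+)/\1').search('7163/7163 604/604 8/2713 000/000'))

False

`\1` is not a pattern — it's the concrete string captured by group 1, re-applied verbatim.
`re.search` scans for the first position where the pattern succeeds.
Here nothing in the string fits, so the call returns None, and `bool(None)` is False.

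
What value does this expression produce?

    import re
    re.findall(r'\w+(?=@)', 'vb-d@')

['d']

The positive lookaround only admits positions where the adjacent text matches; those characters stay outside the span.
No capturing groups, so `findall` returns the 1 full match string.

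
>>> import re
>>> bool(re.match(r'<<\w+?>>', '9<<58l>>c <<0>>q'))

False

`re.match` won't scan ahead — the pattern has to work from the very first character.
Here position 0 doesn't satisfy it, so the call returns None, and `bool(None)` is False.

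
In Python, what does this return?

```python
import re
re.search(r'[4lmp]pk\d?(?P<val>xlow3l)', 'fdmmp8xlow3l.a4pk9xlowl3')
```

None

The pattern matches one of [4lmp], then the literal 'pk', then optionally a digit; then the literal 'xlo', then the literal 'w3l' (captured as 'val').
`re.search` scans for the first position where the pattern succeeds.
Here no position works, so the call returns None.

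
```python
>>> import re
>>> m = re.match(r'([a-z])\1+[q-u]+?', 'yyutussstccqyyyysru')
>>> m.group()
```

`\1` is not a pattern — it's the concrete string captured by group 1, re-applied verbatim.
With `match`, the pattern is implicitly anchored at the beginning.
The match spans [0:3] → 'yyu'.
Captured: group 1 = 'y'.

'yyu'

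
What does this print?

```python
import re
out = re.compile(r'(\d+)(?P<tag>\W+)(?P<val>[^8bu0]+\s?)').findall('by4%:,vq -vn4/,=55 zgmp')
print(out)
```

This matches one or more of a digit (captured); then one or more of a non-word character (captured as 'tag'); then one or more of any character except [8bu0], then optionally whitespace (captured as 'val').
Multiple groups make `findall` return tuples — one 3-tuple for the one match.

[('4', '%:,', 'vq -vn4/,=55 zgmp')]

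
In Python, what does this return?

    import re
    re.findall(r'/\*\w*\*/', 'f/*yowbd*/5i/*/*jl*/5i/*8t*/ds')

['/*yowbd*/', '/*jl*/', '/*8t*/']

No capturing groups, so `findall` returns the 3 full match strings.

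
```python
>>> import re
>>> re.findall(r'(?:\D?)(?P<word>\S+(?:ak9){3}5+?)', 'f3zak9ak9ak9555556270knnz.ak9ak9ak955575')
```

Pattern: optionally a non-digit (non-capturing group); then one or more of a non-whitespace character, then the literal 'ak9' repeated 3 times, then one or more of the literal '5' (lazy) (captured as 'word').
Lazy quantifiers expand one character at a time until the remainder of the pattern can match.
Walking the string: at [0:36] match 'f3zak9ak9ak9555556270knnz.ak9ak9ak95', group 1 = '3zak9ak9ak9555556270knnz.ak9ak9ak95'.
Because there's exactly one group, `findall` drops the full match and keeps group 1 from the one hit.

['3zak9ak9ak9555556270knnz.ak9ak9ak95']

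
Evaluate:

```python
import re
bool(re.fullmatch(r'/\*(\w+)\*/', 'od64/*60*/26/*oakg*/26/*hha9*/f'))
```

False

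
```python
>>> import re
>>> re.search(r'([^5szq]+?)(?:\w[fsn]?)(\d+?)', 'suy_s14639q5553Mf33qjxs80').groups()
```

('uy', '1')

The match spans [1:6] → 'uy_s1'.
Captured: group 1 = 'uy', group 2 = '1'.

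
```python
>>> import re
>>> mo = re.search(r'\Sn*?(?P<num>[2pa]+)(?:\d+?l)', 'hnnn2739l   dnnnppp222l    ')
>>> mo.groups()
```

The match spans [0:9] → 'hnnn2739l'.
Captured: group 1 = '2'.

('2',)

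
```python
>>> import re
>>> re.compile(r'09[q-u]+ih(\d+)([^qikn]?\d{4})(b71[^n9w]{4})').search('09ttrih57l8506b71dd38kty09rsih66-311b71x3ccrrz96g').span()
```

(0, 21)

The pattern matches the literal '09', then one or more of a character in [q-u], then the literal 'ih'; then one or more of a digit (captured); then optionally any character except [qikn], then exactly 4 of a digit (captured); then the literal 'b71', then exactly 4 of any character except [n9w] (captured).
`re.search` tries every starting position until one works.
The match spans [0:21] → '09ttrih57l8506b71dd38'.
Captured: group 1 = '57', group 2 = 'l8506', group 3 = 'b71dd38'.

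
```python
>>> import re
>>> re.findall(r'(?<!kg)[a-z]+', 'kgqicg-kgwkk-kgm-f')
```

['kgqicg', 'kgwkk', 'kgm', 'f']

The negative lookaround is zero-width — it rules out positions where the adjacent text would match, without consuming anything.
Walking the string: at [0:6] → 'kgqicg'; at [7:12] → 'kgwkk'; at [13:16] → 'kgm'; at [17:18] → 'f'.
Since nothing is captured, `findall` lists the 4 matched substrings directly.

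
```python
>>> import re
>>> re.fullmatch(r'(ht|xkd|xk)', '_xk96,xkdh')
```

None

`re.fullmatch` is like wrapping the pattern in `^…$` (in single-line mode).
Here there's no way to consume every character, so the call returns None.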